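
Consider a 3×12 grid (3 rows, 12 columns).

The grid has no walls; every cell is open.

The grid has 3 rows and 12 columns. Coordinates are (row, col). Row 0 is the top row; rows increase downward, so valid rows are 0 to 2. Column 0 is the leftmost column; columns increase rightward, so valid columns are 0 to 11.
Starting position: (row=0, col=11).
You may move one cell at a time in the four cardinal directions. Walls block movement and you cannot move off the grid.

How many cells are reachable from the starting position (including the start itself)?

Answer: Reachable cells: 36

Derivation:
BFS flood-fill from (row=0, col=11):
  Distance 0: (row=0, col=11)
  Distance 1: (row=0, col=10), (row=1, col=11)
  Distance 2: (row=0, col=9), (row=1, col=10), (row=2, col=11)
  Distance 3: (row=0, col=8), (row=1, col=9), (row=2, col=10)
  Distance 4: (row=0, col=7), (row=1, col=8), (row=2, col=9)
  Distance 5: (row=0, col=6), (row=1, col=7), (row=2, col=8)
  Distance 6: (row=0, col=5), (row=1, col=6), (row=2, col=7)
  Distance 7: (row=0, col=4), (row=1, col=5), (row=2, col=6)
  Distance 8: (row=0, col=3), (row=1, col=4), (row=2, col=5)
  Distance 9: (row=0, col=2), (row=1, col=3), (row=2, col=4)
  Distance 10: (row=0, col=1), (row=1, col=2), (row=2, col=3)
  Distance 11: (row=0, col=0), (row=1, col=1), (row=2, col=2)
  Distance 12: (row=1, col=0), (row=2, col=1)
  Distance 13: (row=2, col=0)
Total reachable: 36 (grid has 36 open cells total)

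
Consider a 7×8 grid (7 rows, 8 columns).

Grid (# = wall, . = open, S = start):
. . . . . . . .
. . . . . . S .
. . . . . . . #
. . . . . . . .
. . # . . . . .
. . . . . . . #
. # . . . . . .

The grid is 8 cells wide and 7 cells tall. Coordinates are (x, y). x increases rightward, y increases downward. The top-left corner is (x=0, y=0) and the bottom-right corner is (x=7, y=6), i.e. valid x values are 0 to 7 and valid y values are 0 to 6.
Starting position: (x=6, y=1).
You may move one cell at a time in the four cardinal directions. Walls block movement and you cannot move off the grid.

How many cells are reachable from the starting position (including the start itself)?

BFS flood-fill from (x=6, y=1):
  Distance 0: (x=6, y=1)
  Distance 1: (x=6, y=0), (x=5, y=1), (x=7, y=1), (x=6, y=2)
  Distance 2: (x=5, y=0), (x=7, y=0), (x=4, y=1), (x=5, y=2), (x=6, y=3)
  Distance 3: (x=4, y=0), (x=3, y=1), (x=4, y=2), (x=5, y=3), (x=7, y=3), (x=6, y=4)
  Distance 4: (x=3, y=0), (x=2, y=1), (x=3, y=2), (x=4, y=3), (x=5, y=4), (x=7, y=4), (x=6, y=5)
  Distance 5: (x=2, y=0), (x=1, y=1), (x=2, y=2), (x=3, y=3), (x=4, y=4), (x=5, y=5), (x=6, y=6)
  Distance 6: (x=1, y=0), (x=0, y=1), (x=1, y=2), (x=2, y=3), (x=3, y=4), (x=4, y=5), (x=5, y=6), (x=7, y=6)
  Distance 7: (x=0, y=0), (x=0, y=2), (x=1, y=3), (x=3, y=5), (x=4, y=6)
  Distance 8: (x=0, y=3), (x=1, y=4), (x=2, y=5), (x=3, y=6)
  Distance 9: (x=0, y=4), (x=1, y=5), (x=2, y=6)
  Distance 10: (x=0, y=5)
  Distance 11: (x=0, y=6)
Total reachable: 52 (grid has 52 open cells total)

Answer: Reachable cells: 52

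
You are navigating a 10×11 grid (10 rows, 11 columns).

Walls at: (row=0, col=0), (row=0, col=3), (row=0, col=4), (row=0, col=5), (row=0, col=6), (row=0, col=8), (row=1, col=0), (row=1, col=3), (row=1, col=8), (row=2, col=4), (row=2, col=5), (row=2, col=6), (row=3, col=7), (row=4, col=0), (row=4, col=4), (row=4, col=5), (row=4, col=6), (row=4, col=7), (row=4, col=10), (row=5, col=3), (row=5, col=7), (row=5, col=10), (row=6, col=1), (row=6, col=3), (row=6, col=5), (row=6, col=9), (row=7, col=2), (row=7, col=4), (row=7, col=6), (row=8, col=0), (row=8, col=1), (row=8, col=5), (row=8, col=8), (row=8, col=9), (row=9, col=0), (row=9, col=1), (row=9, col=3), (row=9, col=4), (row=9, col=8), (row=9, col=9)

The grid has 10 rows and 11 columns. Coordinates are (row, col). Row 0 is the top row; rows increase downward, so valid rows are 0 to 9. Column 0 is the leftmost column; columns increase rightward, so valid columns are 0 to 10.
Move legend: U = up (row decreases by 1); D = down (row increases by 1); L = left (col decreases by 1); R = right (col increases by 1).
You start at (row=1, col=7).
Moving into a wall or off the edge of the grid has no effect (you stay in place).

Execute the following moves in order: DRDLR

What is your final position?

Start: (row=1, col=7)
  D (down): (row=1, col=7) -> (row=2, col=7)
  R (right): (row=2, col=7) -> (row=2, col=8)
  D (down): (row=2, col=8) -> (row=3, col=8)
  L (left): blocked, stay at (row=3, col=8)
  R (right): (row=3, col=8) -> (row=3, col=9)
Final: (row=3, col=9)

Answer: Final position: (row=3, col=9)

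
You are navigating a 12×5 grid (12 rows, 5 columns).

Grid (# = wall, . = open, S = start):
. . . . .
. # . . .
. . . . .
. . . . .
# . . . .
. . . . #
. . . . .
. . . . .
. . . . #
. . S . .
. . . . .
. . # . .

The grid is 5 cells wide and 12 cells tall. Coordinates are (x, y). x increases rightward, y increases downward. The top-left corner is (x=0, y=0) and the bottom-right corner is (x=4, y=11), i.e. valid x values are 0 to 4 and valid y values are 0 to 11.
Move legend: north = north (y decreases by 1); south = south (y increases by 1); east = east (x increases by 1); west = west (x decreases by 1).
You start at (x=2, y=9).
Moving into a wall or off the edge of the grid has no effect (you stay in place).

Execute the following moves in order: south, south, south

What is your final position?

Answer: Final position: (x=2, y=10)

Derivation:
Start: (x=2, y=9)
  south (south): (x=2, y=9) -> (x=2, y=10)
  south (south): blocked, stay at (x=2, y=10)
  south (south): blocked, stay at (x=2, y=10)
Final: (x=2, y=10)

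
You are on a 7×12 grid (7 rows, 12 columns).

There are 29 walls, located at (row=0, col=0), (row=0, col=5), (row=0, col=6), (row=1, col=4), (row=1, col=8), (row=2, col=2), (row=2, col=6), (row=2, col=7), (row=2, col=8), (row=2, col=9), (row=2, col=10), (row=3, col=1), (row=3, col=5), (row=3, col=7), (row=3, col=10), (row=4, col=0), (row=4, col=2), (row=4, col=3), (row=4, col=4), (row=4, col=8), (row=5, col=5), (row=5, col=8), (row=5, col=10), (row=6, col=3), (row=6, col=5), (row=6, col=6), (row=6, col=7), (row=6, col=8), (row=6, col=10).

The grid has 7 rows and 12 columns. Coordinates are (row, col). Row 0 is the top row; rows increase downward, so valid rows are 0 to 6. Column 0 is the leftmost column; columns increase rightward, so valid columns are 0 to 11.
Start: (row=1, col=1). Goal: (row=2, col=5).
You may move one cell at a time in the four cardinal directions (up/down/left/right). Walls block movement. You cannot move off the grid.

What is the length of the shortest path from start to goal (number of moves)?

BFS from (row=1, col=1) until reaching (row=2, col=5):
  Distance 0: (row=1, col=1)
  Distance 1: (row=0, col=1), (row=1, col=0), (row=1, col=2), (row=2, col=1)
  Distance 2: (row=0, col=2), (row=1, col=3), (row=2, col=0)
  Distance 3: (row=0, col=3), (row=2, col=3), (row=3, col=0)
  Distance 4: (row=0, col=4), (row=2, col=4), (row=3, col=3)
  Distance 5: (row=2, col=5), (row=3, col=2), (row=3, col=4)  <- goal reached here
One shortest path (5 moves): (row=1, col=1) -> (row=1, col=2) -> (row=1, col=3) -> (row=2, col=3) -> (row=2, col=4) -> (row=2, col=5)

Answer: Shortest path length: 5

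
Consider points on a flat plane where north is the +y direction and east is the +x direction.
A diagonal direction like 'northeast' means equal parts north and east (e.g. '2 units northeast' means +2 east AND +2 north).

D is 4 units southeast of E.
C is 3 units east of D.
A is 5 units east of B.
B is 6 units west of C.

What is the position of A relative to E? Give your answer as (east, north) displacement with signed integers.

Place E at the origin (east=0, north=0).
  D is 4 units southeast of E: delta (east=+4, north=-4); D at (east=4, north=-4).
  C is 3 units east of D: delta (east=+3, north=+0); C at (east=7, north=-4).
  B is 6 units west of C: delta (east=-6, north=+0); B at (east=1, north=-4).
  A is 5 units east of B: delta (east=+5, north=+0); A at (east=6, north=-4).
Therefore A relative to E: (east=6, north=-4).

Answer: A is at (east=6, north=-4) relative to E.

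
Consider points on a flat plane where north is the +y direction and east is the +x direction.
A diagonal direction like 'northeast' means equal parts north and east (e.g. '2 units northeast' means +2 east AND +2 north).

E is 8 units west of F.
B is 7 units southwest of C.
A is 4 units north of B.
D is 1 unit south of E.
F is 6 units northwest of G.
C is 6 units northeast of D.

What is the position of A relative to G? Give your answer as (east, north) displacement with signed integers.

Answer: A is at (east=-15, north=8) relative to G.

Derivation:
Place G at the origin (east=0, north=0).
  F is 6 units northwest of G: delta (east=-6, north=+6); F at (east=-6, north=6).
  E is 8 units west of F: delta (east=-8, north=+0); E at (east=-14, north=6).
  D is 1 unit south of E: delta (east=+0, north=-1); D at (east=-14, north=5).
  C is 6 units northeast of D: delta (east=+6, north=+6); C at (east=-8, north=11).
  B is 7 units southwest of C: delta (east=-7, north=-7); B at (east=-15, north=4).
  A is 4 units north of B: delta (east=+0, north=+4); A at (east=-15, north=8).
Therefore A relative to G: (east=-15, north=8).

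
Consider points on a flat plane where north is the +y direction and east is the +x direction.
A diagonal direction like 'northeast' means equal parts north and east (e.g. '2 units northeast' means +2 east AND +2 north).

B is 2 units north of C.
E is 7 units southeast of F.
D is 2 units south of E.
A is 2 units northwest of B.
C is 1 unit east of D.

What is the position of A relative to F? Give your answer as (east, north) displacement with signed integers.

Place F at the origin (east=0, north=0).
  E is 7 units southeast of F: delta (east=+7, north=-7); E at (east=7, north=-7).
  D is 2 units south of E: delta (east=+0, north=-2); D at (east=7, north=-9).
  C is 1 unit east of D: delta (east=+1, north=+0); C at (east=8, north=-9).
  B is 2 units north of C: delta (east=+0, north=+2); B at (east=8, north=-7).
  A is 2 units northwest of B: delta (east=-2, north=+2); A at (east=6, north=-5).
Therefore A relative to F: (east=6, north=-5).

Answer: A is at (east=6, north=-5) relative to F.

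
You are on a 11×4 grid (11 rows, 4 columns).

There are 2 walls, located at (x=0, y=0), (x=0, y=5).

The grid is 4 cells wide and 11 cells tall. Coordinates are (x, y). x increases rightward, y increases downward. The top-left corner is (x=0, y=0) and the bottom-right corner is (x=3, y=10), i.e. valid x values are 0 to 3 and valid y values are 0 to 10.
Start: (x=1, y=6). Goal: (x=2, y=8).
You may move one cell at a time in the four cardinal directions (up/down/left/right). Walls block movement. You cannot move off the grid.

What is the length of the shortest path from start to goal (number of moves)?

Answer: Shortest path length: 3

Derivation:
BFS from (x=1, y=6) until reaching (x=2, y=8):
  Distance 0: (x=1, y=6)
  Distance 1: (x=1, y=5), (x=0, y=6), (x=2, y=6), (x=1, y=7)
  Distance 2: (x=1, y=4), (x=2, y=5), (x=3, y=6), (x=0, y=7), (x=2, y=7), (x=1, y=8)
  Distance 3: (x=1, y=3), (x=0, y=4), (x=2, y=4), (x=3, y=5), (x=3, y=7), (x=0, y=8), (x=2, y=8), (x=1, y=9)  <- goal reached here
One shortest path (3 moves): (x=1, y=6) -> (x=2, y=6) -> (x=2, y=7) -> (x=2, y=8)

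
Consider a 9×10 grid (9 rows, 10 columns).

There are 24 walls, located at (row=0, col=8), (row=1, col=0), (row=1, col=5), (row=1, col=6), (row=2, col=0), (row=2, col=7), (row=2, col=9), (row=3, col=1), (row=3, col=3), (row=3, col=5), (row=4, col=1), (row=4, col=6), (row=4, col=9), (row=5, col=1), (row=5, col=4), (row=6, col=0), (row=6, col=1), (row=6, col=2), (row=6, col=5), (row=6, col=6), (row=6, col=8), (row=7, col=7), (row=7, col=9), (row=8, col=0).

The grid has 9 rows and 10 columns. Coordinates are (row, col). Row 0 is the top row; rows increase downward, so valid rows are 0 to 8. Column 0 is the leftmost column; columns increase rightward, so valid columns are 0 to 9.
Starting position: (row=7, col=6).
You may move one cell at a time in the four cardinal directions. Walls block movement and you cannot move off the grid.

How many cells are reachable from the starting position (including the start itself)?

BFS flood-fill from (row=7, col=6):
  Distance 0: (row=7, col=6)
  Distance 1: (row=7, col=5), (row=8, col=6)
  Distance 2: (row=7, col=4), (row=8, col=5), (row=8, col=7)
  Distance 3: (row=6, col=4), (row=7, col=3), (row=8, col=4), (row=8, col=8)
  Distance 4: (row=6, col=3), (row=7, col=2), (row=7, col=8), (row=8, col=3), (row=8, col=9)
  Distance 5: (row=5, col=3), (row=7, col=1), (row=8, col=2)
  Distance 6: (row=4, col=3), (row=5, col=2), (row=7, col=0), (row=8, col=1)
  Distance 7: (row=4, col=2), (row=4, col=4)
  Distance 8: (row=3, col=2), (row=3, col=4), (row=4, col=5)
  Distance 9: (row=2, col=2), (row=2, col=4), (row=5, col=5)
  Distance 10: (row=1, col=2), (row=1, col=4), (row=2, col=1), (row=2, col=3), (row=2, col=5), (row=5, col=6)
  Distance 11: (row=0, col=2), (row=0, col=4), (row=1, col=1), (row=1, col=3), (row=2, col=6), (row=5, col=7)
  Distance 12: (row=0, col=1), (row=0, col=3), (row=0, col=5), (row=3, col=6), (row=4, col=7), (row=5, col=8), (row=6, col=7)
  Distance 13: (row=0, col=0), (row=0, col=6), (row=3, col=7), (row=4, col=8), (row=5, col=9)
  Distance 14: (row=0, col=7), (row=3, col=8), (row=6, col=9)
  Distance 15: (row=1, col=7), (row=2, col=8), (row=3, col=9)
  Distance 16: (row=1, col=8)
  Distance 17: (row=1, col=9)
  Distance 18: (row=0, col=9)
Total reachable: 63 (grid has 66 open cells total)

Answer: Reachable cells: 63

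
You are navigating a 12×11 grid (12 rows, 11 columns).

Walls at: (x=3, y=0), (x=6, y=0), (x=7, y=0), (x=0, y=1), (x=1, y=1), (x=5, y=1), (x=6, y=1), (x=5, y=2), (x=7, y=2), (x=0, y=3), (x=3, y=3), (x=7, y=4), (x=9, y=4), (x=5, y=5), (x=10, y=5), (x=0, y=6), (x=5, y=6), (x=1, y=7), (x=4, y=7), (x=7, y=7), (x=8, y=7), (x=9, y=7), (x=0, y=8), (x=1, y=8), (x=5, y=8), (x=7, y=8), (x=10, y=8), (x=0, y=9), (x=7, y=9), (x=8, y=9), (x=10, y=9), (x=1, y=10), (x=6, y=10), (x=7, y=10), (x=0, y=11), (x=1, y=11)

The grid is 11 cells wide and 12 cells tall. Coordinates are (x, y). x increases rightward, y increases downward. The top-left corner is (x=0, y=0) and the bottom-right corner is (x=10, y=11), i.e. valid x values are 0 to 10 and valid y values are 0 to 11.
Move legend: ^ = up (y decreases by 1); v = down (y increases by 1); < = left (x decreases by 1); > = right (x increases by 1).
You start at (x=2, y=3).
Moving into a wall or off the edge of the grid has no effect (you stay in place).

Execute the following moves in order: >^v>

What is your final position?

Answer: Final position: (x=2, y=3)

Derivation:
Start: (x=2, y=3)
  > (right): blocked, stay at (x=2, y=3)
  ^ (up): (x=2, y=3) -> (x=2, y=2)
  v (down): (x=2, y=2) -> (x=2, y=3)
  > (right): blocked, stay at (x=2, y=3)
Final: (x=2, y=3)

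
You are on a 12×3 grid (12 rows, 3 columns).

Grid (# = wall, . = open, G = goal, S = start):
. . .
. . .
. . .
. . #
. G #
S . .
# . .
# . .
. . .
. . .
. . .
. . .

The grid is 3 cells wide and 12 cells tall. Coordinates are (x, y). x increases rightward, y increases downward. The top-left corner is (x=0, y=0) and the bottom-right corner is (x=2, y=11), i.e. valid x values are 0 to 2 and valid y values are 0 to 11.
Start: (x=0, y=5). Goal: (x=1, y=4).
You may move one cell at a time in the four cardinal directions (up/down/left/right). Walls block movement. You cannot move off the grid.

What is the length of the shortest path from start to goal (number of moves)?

BFS from (x=0, y=5) until reaching (x=1, y=4):
  Distance 0: (x=0, y=5)
  Distance 1: (x=0, y=4), (x=1, y=5)
  Distance 2: (x=0, y=3), (x=1, y=4), (x=2, y=5), (x=1, y=6)  <- goal reached here
One shortest path (2 moves): (x=0, y=5) -> (x=1, y=5) -> (x=1, y=4)

Answer: Shortest path length: 2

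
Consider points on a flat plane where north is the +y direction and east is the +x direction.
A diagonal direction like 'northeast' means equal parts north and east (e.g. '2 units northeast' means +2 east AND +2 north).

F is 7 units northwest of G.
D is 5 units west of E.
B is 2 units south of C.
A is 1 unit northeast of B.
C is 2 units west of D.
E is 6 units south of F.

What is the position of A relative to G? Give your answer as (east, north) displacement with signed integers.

Answer: A is at (east=-13, north=0) relative to G.

Derivation:
Place G at the origin (east=0, north=0).
  F is 7 units northwest of G: delta (east=-7, north=+7); F at (east=-7, north=7).
  E is 6 units south of F: delta (east=+0, north=-6); E at (east=-7, north=1).
  D is 5 units west of E: delta (east=-5, north=+0); D at (east=-12, north=1).
  C is 2 units west of D: delta (east=-2, north=+0); C at (east=-14, north=1).
  B is 2 units south of C: delta (east=+0, north=-2); B at (east=-14, north=-1).
  A is 1 unit northeast of B: delta (east=+1, north=+1); A at (east=-13, north=0).
Therefore A relative to G: (east=-13, north=0).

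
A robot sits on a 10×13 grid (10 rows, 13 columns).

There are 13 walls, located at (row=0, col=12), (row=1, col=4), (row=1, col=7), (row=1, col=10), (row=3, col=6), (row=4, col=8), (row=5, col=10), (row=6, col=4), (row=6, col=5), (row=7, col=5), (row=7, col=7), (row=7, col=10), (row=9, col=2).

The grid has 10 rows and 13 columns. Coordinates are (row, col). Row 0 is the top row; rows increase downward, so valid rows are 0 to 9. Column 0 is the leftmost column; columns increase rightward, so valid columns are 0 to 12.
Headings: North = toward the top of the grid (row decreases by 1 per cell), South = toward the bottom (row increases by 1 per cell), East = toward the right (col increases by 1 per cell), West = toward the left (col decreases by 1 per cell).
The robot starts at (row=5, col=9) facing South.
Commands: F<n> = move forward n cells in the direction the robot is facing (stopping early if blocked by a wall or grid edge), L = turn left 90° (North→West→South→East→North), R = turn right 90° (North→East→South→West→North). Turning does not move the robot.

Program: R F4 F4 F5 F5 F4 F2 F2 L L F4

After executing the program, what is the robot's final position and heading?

Start: (row=5, col=9), facing South
  R: turn right, now facing West
  F4: move forward 4, now at (row=5, col=5)
  F4: move forward 4, now at (row=5, col=1)
  F5: move forward 1/5 (blocked), now at (row=5, col=0)
  F5: move forward 0/5 (blocked), now at (row=5, col=0)
  F4: move forward 0/4 (blocked), now at (row=5, col=0)
  F2: move forward 0/2 (blocked), now at (row=5, col=0)
  F2: move forward 0/2 (blocked), now at (row=5, col=0)
  L: turn left, now facing South
  L: turn left, now facing East
  F4: move forward 4, now at (row=5, col=4)
Final: (row=5, col=4), facing East

Answer: Final position: (row=5, col=4), facing East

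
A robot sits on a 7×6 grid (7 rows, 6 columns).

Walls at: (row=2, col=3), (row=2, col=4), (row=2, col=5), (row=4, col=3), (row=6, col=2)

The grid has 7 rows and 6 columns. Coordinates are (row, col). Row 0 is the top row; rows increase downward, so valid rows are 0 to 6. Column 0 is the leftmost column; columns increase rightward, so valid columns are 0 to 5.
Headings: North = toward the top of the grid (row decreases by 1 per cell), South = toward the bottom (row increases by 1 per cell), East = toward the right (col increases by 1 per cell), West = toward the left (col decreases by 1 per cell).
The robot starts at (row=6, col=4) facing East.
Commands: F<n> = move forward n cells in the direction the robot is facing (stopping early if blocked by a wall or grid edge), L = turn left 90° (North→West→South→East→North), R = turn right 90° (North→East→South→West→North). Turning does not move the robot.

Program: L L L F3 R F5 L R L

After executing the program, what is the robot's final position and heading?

Start: (row=6, col=4), facing East
  L: turn left, now facing North
  L: turn left, now facing West
  L: turn left, now facing South
  F3: move forward 0/3 (blocked), now at (row=6, col=4)
  R: turn right, now facing West
  F5: move forward 1/5 (blocked), now at (row=6, col=3)
  L: turn left, now facing South
  R: turn right, now facing West
  L: turn left, now facing South
Final: (row=6, col=3), facing South

Answer: Final position: (row=6, col=3), facing South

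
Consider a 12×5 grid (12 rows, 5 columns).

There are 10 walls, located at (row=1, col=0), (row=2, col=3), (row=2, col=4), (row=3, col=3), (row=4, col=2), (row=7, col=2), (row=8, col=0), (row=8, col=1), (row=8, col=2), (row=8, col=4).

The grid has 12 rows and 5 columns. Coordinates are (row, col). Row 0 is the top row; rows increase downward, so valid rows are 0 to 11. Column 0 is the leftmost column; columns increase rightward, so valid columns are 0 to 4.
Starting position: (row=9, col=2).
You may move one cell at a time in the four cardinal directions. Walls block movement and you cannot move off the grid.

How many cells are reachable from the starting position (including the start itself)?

Answer: Reachable cells: 50

Derivation:
BFS flood-fill from (row=9, col=2):
  Distance 0: (row=9, col=2)
  Distance 1: (row=9, col=1), (row=9, col=3), (row=10, col=2)
  Distance 2: (row=8, col=3), (row=9, col=0), (row=9, col=4), (row=10, col=1), (row=10, col=3), (row=11, col=2)
  Distance 3: (row=7, col=3), (row=10, col=0), (row=10, col=4), (row=11, col=1), (row=11, col=3)
  Distance 4: (row=6, col=3), (row=7, col=4), (row=11, col=0), (row=11, col=4)
  Distance 5: (row=5, col=3), (row=6, col=2), (row=6, col=4)
  Distance 6: (row=4, col=3), (row=5, col=2), (row=5, col=4), (row=6, col=1)
  Distance 7: (row=4, col=4), (row=5, col=1), (row=6, col=0), (row=7, col=1)
  Distance 8: (row=3, col=4), (row=4, col=1), (row=5, col=0), (row=7, col=0)
  Distance 9: (row=3, col=1), (row=4, col=0)
  Distance 10: (row=2, col=1), (row=3, col=0), (row=3, col=2)
  Distance 11: (row=1, col=1), (row=2, col=0), (row=2, col=2)
  Distance 12: (row=0, col=1), (row=1, col=2)
  Distance 13: (row=0, col=0), (row=0, col=2), (row=1, col=3)
  Distance 14: (row=0, col=3), (row=1, col=4)
  Distance 15: (row=0, col=4)
Total reachable: 50 (grid has 50 open cells total)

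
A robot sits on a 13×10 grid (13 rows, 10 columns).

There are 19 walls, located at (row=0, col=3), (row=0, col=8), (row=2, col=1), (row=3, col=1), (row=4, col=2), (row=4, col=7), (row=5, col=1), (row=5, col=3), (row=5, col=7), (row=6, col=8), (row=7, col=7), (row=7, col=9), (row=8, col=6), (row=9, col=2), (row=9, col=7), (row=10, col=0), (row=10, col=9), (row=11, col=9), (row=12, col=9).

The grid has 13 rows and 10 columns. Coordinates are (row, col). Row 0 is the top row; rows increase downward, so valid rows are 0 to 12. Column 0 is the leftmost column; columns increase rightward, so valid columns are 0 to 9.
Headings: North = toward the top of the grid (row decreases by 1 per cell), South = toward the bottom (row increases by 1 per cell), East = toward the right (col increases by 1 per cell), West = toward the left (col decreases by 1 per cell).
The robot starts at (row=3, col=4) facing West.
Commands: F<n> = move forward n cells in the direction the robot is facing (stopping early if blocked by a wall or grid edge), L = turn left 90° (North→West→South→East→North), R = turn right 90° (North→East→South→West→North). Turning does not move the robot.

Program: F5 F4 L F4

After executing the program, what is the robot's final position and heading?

Answer: Final position: (row=3, col=2), facing South

Derivation:
Start: (row=3, col=4), facing West
  F5: move forward 2/5 (blocked), now at (row=3, col=2)
  F4: move forward 0/4 (blocked), now at (row=3, col=2)
  L: turn left, now facing South
  F4: move forward 0/4 (blocked), now at (row=3, col=2)
Final: (row=3, col=2), facing South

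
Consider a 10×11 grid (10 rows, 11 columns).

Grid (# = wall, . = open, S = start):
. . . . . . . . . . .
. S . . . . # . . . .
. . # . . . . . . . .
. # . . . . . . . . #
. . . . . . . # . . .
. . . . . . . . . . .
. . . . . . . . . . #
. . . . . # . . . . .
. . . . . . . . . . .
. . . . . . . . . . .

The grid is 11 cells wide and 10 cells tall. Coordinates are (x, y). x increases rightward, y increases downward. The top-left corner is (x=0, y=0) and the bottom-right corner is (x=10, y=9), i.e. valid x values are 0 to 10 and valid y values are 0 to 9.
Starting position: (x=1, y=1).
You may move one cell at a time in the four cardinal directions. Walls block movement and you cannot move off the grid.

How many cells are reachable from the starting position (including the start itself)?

BFS flood-fill from (x=1, y=1):
  Distance 0: (x=1, y=1)
  Distance 1: (x=1, y=0), (x=0, y=1), (x=2, y=1), (x=1, y=2)
  Distance 2: (x=0, y=0), (x=2, y=0), (x=3, y=1), (x=0, y=2)
  Distance 3: (x=3, y=0), (x=4, y=1), (x=3, y=2), (x=0, y=3)
  Distance 4: (x=4, y=0), (x=5, y=1), (x=4, y=2), (x=3, y=3), (x=0, y=4)
  Distance 5: (x=5, y=0), (x=5, y=2), (x=2, y=3), (x=4, y=3), (x=1, y=4), (x=3, y=4), (x=0, y=5)
  Distance 6: (x=6, y=0), (x=6, y=2), (x=5, y=3), (x=2, y=4), (x=4, y=4), (x=1, y=5), (x=3, y=5), (x=0, y=6)
  Distance 7: (x=7, y=0), (x=7, y=2), (x=6, y=3), (x=5, y=4), (x=2, y=5), (x=4, y=5), (x=1, y=6), (x=3, y=6), (x=0, y=7)
  Distance 8: (x=8, y=0), (x=7, y=1), (x=8, y=2), (x=7, y=3), (x=6, y=4), (x=5, y=5), (x=2, y=6), (x=4, y=6), (x=1, y=7), (x=3, y=7), (x=0, y=8)
  Distance 9: (x=9, y=0), (x=8, y=1), (x=9, y=2), (x=8, y=3), (x=6, y=5), (x=5, y=6), (x=2, y=7), (x=4, y=7), (x=1, y=8), (x=3, y=8), (x=0, y=9)
  Distance 10: (x=10, y=0), (x=9, y=1), (x=10, y=2), (x=9, y=3), (x=8, y=4), (x=7, y=5), (x=6, y=6), (x=2, y=8), (x=4, y=8), (x=1, y=9), (x=3, y=9)
  Distance 11: (x=10, y=1), (x=9, y=4), (x=8, y=5), (x=7, y=6), (x=6, y=7), (x=5, y=8), (x=2, y=9), (x=4, y=9)
  Distance 12: (x=10, y=4), (x=9, y=5), (x=8, y=6), (x=7, y=7), (x=6, y=8), (x=5, y=9)
  Distance 13: (x=10, y=5), (x=9, y=6), (x=8, y=7), (x=7, y=8), (x=6, y=9)
  Distance 14: (x=9, y=7), (x=8, y=8), (x=7, y=9)
  Distance 15: (x=10, y=7), (x=9, y=8), (x=8, y=9)
  Distance 16: (x=10, y=8), (x=9, y=9)
  Distance 17: (x=10, y=9)
Total reachable: 103 (grid has 103 open cells total)

Answer: Reachable cells: 103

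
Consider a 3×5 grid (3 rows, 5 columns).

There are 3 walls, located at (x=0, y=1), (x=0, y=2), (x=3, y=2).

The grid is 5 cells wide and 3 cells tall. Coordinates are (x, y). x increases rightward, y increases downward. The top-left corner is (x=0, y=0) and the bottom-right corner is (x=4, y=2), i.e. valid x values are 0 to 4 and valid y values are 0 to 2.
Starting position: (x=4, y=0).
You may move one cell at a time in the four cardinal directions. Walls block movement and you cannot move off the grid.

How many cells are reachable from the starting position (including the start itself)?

BFS flood-fill from (x=4, y=0):
  Distance 0: (x=4, y=0)
  Distance 1: (x=3, y=0), (x=4, y=1)
  Distance 2: (x=2, y=0), (x=3, y=1), (x=4, y=2)
  Distance 3: (x=1, y=0), (x=2, y=1)
  Distance 4: (x=0, y=0), (x=1, y=1), (x=2, y=2)
  Distance 5: (x=1, y=2)
Total reachable: 12 (grid has 12 open cells total)

Answer: Reachable cells: 12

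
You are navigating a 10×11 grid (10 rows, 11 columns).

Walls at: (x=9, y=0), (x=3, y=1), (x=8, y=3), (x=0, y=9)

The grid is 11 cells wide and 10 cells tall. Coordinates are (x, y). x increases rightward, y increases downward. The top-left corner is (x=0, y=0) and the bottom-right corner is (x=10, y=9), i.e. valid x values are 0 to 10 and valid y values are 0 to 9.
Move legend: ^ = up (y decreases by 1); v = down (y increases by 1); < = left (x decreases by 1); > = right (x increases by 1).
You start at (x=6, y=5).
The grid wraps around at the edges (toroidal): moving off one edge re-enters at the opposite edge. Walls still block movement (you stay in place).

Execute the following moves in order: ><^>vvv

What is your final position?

Start: (x=6, y=5)
  > (right): (x=6, y=5) -> (x=7, y=5)
  < (left): (x=7, y=5) -> (x=6, y=5)
  ^ (up): (x=6, y=5) -> (x=6, y=4)
  > (right): (x=6, y=4) -> (x=7, y=4)
  v (down): (x=7, y=4) -> (x=7, y=5)
  v (down): (x=7, y=5) -> (x=7, y=6)
  v (down): (x=7, y=6) -> (x=7, y=7)
Final: (x=7, y=7)

Answer: Final position: (x=7, y=7)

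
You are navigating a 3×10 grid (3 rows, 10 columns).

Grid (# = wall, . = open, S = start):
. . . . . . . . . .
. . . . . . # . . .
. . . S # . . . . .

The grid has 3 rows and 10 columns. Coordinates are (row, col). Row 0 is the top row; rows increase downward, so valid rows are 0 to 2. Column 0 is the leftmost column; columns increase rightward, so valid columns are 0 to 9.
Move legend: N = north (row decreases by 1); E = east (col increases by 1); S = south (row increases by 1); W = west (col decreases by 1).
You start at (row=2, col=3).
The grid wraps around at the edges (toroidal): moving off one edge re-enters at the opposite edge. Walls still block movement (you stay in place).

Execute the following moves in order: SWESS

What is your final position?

Answer: Final position: (row=2, col=3)

Derivation:
Start: (row=2, col=3)
  S (south): (row=2, col=3) -> (row=0, col=3)
  W (west): (row=0, col=3) -> (row=0, col=2)
  E (east): (row=0, col=2) -> (row=0, col=3)
  S (south): (row=0, col=3) -> (row=1, col=3)
  S (south): (row=1, col=3) -> (row=2, col=3)
Final: (row=2, col=3)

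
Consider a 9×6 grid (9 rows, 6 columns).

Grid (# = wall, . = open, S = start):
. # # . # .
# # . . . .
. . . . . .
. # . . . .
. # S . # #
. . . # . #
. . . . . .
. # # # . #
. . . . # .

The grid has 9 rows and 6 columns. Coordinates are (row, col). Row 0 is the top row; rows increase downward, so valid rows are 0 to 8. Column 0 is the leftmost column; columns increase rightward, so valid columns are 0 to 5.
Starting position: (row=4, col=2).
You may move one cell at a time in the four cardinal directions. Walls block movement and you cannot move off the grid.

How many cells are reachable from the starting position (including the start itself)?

BFS flood-fill from (row=4, col=2):
  Distance 0: (row=4, col=2)
  Distance 1: (row=3, col=2), (row=4, col=3), (row=5, col=2)
  Distance 2: (row=2, col=2), (row=3, col=3), (row=5, col=1), (row=6, col=2)
  Distance 3: (row=1, col=2), (row=2, col=1), (row=2, col=3), (row=3, col=4), (row=5, col=0), (row=6, col=1), (row=6, col=3)
  Distance 4: (row=1, col=3), (row=2, col=0), (row=2, col=4), (row=3, col=5), (row=4, col=0), (row=6, col=0), (row=6, col=4)
  Distance 5: (row=0, col=3), (row=1, col=4), (row=2, col=5), (row=3, col=0), (row=5, col=4), (row=6, col=5), (row=7, col=0), (row=7, col=4)
  Distance 6: (row=1, col=5), (row=8, col=0)
  Distance 7: (row=0, col=5), (row=8, col=1)
  Distance 8: (row=8, col=2)
  Distance 9: (row=8, col=3)
Total reachable: 36 (grid has 38 open cells total)

Answer: Reachable cells: 36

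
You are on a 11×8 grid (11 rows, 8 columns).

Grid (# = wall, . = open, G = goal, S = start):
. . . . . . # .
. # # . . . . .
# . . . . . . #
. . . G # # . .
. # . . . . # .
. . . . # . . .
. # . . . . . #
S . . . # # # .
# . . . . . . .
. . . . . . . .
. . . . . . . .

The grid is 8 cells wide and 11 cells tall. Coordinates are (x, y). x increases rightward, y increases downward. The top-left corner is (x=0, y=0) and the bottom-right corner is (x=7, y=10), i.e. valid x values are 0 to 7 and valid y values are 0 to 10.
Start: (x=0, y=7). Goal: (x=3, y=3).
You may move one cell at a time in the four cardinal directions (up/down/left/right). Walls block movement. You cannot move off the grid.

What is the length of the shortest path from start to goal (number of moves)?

Answer: Shortest path length: 7

Derivation:
BFS from (x=0, y=7) until reaching (x=3, y=3):
  Distance 0: (x=0, y=7)
  Distance 1: (x=0, y=6), (x=1, y=7)
  Distance 2: (x=0, y=5), (x=2, y=7), (x=1, y=8)
  Distance 3: (x=0, y=4), (x=1, y=5), (x=2, y=6), (x=3, y=7), (x=2, y=8), (x=1, y=9)
  Distance 4: (x=0, y=3), (x=2, y=5), (x=3, y=6), (x=3, y=8), (x=0, y=9), (x=2, y=9), (x=1, y=10)
  Distance 5: (x=1, y=3), (x=2, y=4), (x=3, y=5), (x=4, y=6), (x=4, y=8), (x=3, y=9), (x=0, y=10), (x=2, y=10)
  Distance 6: (x=1, y=2), (x=2, y=3), (x=3, y=4), (x=5, y=6), (x=5, y=8), (x=4, y=9), (x=3, y=10)
  Distance 7: (x=2, y=2), (x=3, y=3), (x=4, y=4), (x=5, y=5), (x=6, y=6), (x=6, y=8), (x=5, y=9), (x=4, y=10)  <- goal reached here
One shortest path (7 moves): (x=0, y=7) -> (x=1, y=7) -> (x=2, y=7) -> (x=3, y=7) -> (x=3, y=6) -> (x=3, y=5) -> (x=3, y=4) -> (x=3, y=3)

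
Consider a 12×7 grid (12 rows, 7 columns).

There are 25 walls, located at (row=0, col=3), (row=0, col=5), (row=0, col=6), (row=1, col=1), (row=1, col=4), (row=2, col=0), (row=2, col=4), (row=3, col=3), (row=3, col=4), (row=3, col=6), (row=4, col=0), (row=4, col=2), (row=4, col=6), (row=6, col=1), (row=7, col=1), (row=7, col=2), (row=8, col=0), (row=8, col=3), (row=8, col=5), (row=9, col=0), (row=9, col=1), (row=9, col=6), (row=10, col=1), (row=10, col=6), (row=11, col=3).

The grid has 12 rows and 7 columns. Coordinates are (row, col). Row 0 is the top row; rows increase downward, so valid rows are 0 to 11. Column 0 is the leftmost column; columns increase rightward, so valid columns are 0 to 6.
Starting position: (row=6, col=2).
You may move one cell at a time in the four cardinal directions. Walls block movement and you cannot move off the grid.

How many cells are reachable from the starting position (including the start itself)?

Answer: Reachable cells: 58

Derivation:
BFS flood-fill from (row=6, col=2):
  Distance 0: (row=6, col=2)
  Distance 1: (row=5, col=2), (row=6, col=3)
  Distance 2: (row=5, col=1), (row=5, col=3), (row=6, col=4), (row=7, col=3)
  Distance 3: (row=4, col=1), (row=4, col=3), (row=5, col=0), (row=5, col=4), (row=6, col=5), (row=7, col=4)
  Distance 4: (row=3, col=1), (row=4, col=4), (row=5, col=5), (row=6, col=0), (row=6, col=6), (row=7, col=5), (row=8, col=4)
  Distance 5: (row=2, col=1), (row=3, col=0), (row=3, col=2), (row=4, col=5), (row=5, col=6), (row=7, col=0), (row=7, col=6), (row=9, col=4)
  Distance 6: (row=2, col=2), (row=3, col=5), (row=8, col=6), (row=9, col=3), (row=9, col=5), (row=10, col=4)
  Distance 7: (row=1, col=2), (row=2, col=3), (row=2, col=5), (row=9, col=2), (row=10, col=3), (row=10, col=5), (row=11, col=4)
  Distance 8: (row=0, col=2), (row=1, col=3), (row=1, col=5), (row=2, col=6), (row=8, col=2), (row=10, col=2), (row=11, col=5)
  Distance 9: (row=0, col=1), (row=1, col=6), (row=8, col=1), (row=11, col=2), (row=11, col=6)
  Distance 10: (row=0, col=0), (row=11, col=1)
  Distance 11: (row=1, col=0), (row=11, col=0)
  Distance 12: (row=10, col=0)
Total reachable: 58 (grid has 59 open cells total)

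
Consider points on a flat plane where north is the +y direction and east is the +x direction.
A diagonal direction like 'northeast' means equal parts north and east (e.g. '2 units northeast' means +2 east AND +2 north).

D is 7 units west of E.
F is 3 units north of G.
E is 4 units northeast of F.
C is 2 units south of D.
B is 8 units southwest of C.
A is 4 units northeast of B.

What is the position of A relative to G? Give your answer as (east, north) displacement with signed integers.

Place G at the origin (east=0, north=0).
  F is 3 units north of G: delta (east=+0, north=+3); F at (east=0, north=3).
  E is 4 units northeast of F: delta (east=+4, north=+4); E at (east=4, north=7).
  D is 7 units west of E: delta (east=-7, north=+0); D at (east=-3, north=7).
  C is 2 units south of D: delta (east=+0, north=-2); C at (east=-3, north=5).
  B is 8 units southwest of C: delta (east=-8, north=-8); B at (east=-11, north=-3).
  A is 4 units northeast of B: delta (east=+4, north=+4); A at (east=-7, north=1).
Therefore A relative to G: (east=-7, north=1).

Answer: A is at (east=-7, north=1) relative to G.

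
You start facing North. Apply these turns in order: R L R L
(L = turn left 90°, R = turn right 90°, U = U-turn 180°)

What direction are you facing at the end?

Start: North
  R (right (90° clockwise)) -> East
  L (left (90° counter-clockwise)) -> North
  R (right (90° clockwise)) -> East
  L (left (90° counter-clockwise)) -> North
Final: North

Answer: Final heading: North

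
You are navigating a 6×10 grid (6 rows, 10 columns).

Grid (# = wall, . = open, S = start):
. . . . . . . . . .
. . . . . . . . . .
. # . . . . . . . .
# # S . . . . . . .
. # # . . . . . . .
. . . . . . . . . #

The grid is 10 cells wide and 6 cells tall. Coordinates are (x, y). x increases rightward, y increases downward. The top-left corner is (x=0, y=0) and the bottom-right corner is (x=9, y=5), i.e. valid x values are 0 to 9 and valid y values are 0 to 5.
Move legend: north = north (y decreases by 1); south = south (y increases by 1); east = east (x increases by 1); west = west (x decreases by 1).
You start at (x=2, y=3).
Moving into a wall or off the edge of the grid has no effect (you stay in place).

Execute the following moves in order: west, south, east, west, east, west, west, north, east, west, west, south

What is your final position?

Start: (x=2, y=3)
  west (west): blocked, stay at (x=2, y=3)
  south (south): blocked, stay at (x=2, y=3)
  east (east): (x=2, y=3) -> (x=3, y=3)
  west (west): (x=3, y=3) -> (x=2, y=3)
  east (east): (x=2, y=3) -> (x=3, y=3)
  west (west): (x=3, y=3) -> (x=2, y=3)
  west (west): blocked, stay at (x=2, y=3)
  north (north): (x=2, y=3) -> (x=2, y=2)
  east (east): (x=2, y=2) -> (x=3, y=2)
  west (west): (x=3, y=2) -> (x=2, y=2)
  west (west): blocked, stay at (x=2, y=2)
  south (south): (x=2, y=2) -> (x=2, y=3)
Final: (x=2, y=3)

Answer: Final position: (x=2, y=3)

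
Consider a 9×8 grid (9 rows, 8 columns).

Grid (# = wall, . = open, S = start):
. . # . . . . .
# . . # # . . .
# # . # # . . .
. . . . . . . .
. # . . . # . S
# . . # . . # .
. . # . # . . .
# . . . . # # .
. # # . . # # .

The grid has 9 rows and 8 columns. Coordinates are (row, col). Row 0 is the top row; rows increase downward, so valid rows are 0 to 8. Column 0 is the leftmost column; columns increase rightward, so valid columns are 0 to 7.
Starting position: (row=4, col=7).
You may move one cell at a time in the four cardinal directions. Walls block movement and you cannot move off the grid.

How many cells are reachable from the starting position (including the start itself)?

Answer: Reachable cells: 49

Derivation:
BFS flood-fill from (row=4, col=7):
  Distance 0: (row=4, col=7)
  Distance 1: (row=3, col=7), (row=4, col=6), (row=5, col=7)
  Distance 2: (row=2, col=7), (row=3, col=6), (row=6, col=7)
  Distance 3: (row=1, col=7), (row=2, col=6), (row=3, col=5), (row=6, col=6), (row=7, col=7)
  Distance 4: (row=0, col=7), (row=1, col=6), (row=2, col=5), (row=3, col=4), (row=6, col=5), (row=8, col=7)
  Distance 5: (row=0, col=6), (row=1, col=5), (row=3, col=3), (row=4, col=4), (row=5, col=5)
  Distance 6: (row=0, col=5), (row=3, col=2), (row=4, col=3), (row=5, col=4)
  Distance 7: (row=0, col=4), (row=2, col=2), (row=3, col=1), (row=4, col=2)
  Distance 8: (row=0, col=3), (row=1, col=2), (row=3, col=0), (row=5, col=2)
  Distance 9: (row=1, col=1), (row=4, col=0), (row=5, col=1)
  Distance 10: (row=0, col=1), (row=6, col=1)
  Distance 11: (row=0, col=0), (row=6, col=0), (row=7, col=1)
  Distance 12: (row=7, col=2)
  Distance 13: (row=7, col=3)
  Distance 14: (row=6, col=3), (row=7, col=4), (row=8, col=3)
  Distance 15: (row=8, col=4)
Total reachable: 49 (grid has 50 open cells total)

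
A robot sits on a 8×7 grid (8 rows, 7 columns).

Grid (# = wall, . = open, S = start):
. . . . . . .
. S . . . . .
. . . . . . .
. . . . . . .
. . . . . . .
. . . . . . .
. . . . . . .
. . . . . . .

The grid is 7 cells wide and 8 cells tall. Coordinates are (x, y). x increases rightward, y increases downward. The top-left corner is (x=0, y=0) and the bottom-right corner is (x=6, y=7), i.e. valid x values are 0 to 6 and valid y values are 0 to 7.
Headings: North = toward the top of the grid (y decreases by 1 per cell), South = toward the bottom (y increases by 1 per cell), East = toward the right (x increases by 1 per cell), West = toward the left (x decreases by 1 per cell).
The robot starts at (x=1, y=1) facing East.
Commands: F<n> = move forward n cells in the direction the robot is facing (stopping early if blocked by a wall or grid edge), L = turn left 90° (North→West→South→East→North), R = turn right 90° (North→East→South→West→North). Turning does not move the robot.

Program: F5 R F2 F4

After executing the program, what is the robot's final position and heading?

Start: (x=1, y=1), facing East
  F5: move forward 5, now at (x=6, y=1)
  R: turn right, now facing South
  F2: move forward 2, now at (x=6, y=3)
  F4: move forward 4, now at (x=6, y=7)
Final: (x=6, y=7), facing South

Answer: Final position: (x=6, y=7), facing South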